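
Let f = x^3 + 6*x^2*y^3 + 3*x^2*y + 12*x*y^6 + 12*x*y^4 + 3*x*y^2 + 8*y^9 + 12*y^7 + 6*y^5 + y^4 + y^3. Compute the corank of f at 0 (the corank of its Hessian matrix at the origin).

2

The Hessian at 0 is [[0, 0], [0, 0]] of rank 0; hence corank 2.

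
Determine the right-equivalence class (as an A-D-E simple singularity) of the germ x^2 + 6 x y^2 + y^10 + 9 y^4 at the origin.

The Hessian of f at 0 has rank 1. Corank 1: A-series; mu = 9 gives A_9.

A_9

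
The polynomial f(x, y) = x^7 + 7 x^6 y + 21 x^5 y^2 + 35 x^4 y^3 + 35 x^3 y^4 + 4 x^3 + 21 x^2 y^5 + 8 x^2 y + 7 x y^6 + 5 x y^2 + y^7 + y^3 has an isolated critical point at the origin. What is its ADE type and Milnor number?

The Hessian of f at 0 has rank 0. Corank 2; j^3 = (x + y)*(2*x + y)^2 has shape L^2 M (L != M), so D-series; mu = 8 gives D_8.

Type D_8, Milnor number mu = 8.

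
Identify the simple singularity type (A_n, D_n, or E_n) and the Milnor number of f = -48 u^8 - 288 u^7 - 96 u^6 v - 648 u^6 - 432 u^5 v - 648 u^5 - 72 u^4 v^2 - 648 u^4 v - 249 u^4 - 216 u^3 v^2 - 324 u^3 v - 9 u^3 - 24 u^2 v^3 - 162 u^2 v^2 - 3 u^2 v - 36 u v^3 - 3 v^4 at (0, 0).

Type D_5, Milnor number mu = 5.

The Hessian of f at 0 has rank 0. Corank 2; j^3 = -3*u^2*(3*u + v) has shape L^2 M (L != M), so D-series; mu = 5 gives D_5.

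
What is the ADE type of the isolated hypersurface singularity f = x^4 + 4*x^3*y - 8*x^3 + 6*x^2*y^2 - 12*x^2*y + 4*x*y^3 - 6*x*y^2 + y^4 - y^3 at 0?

E_6

The Hessian of f at 0 has rank 0. Corank 2; j^3 = -(2*x + y)^3 is a perfect cube, so E-series; the 4-jet and mu = 6 give E_6.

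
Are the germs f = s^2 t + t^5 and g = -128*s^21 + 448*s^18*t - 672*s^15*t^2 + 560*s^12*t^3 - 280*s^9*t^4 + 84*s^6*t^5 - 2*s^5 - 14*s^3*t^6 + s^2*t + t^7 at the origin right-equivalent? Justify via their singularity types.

No.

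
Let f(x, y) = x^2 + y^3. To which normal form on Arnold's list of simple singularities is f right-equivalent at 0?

A2

The Hessian of f at 0 has rank 1. Corank 1: A-series; mu = 2 gives A_2.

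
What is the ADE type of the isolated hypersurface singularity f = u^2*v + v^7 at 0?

The Hessian of f at 0 is [[0, 0], [0, 0]] with rank 0, so corank 2. A Groebner basis of the Jacobian ideal J(f) in C{u,v} is {u^2/7 + v^6, u^3, u*v}; counting standard monomials gives mu = 8. Corank 2; j^3 = u^2*v has shape L^2 M (L != M), so D-series; mu = 8 gives D_8.

D_8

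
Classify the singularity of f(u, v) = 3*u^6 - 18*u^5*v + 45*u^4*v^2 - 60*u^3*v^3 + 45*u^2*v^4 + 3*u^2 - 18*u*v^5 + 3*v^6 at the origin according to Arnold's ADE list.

The Hessian of f at 0 is [[6, 0], [0, 0]] with rank 1, so corank 1. A Groebner basis of the Jacobian ideal J(f) in C{u,v} is {v^5, u}; counting standard monomials gives mu = 5. Corank 1: A-series; mu = 5 gives A_5.

A5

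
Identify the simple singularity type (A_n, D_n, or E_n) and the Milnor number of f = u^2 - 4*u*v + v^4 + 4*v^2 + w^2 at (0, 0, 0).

Type A_{3}, Milnor number mu = 3.

The Hessian of f at 0 has rank 2. Corank 1: A-series; mu = 3 gives A_3.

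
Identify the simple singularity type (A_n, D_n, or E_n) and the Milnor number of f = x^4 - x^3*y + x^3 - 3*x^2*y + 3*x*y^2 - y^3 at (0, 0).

Type E_{7}, Milnor number mu = 7.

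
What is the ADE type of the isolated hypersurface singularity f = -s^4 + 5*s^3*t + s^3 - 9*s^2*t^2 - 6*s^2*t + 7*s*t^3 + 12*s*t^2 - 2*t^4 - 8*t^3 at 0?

The Hessian of f at 0 has rank 0. Corank 2; j^3 = (s - 2*t)^3 is a perfect cube, so E-series; the 4-jet and mu = 7 give E_7.

E7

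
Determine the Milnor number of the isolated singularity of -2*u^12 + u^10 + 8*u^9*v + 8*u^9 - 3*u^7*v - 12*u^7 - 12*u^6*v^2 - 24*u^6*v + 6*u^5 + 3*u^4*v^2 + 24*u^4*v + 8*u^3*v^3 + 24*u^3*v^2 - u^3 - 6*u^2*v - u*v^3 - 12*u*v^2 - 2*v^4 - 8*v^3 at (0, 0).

7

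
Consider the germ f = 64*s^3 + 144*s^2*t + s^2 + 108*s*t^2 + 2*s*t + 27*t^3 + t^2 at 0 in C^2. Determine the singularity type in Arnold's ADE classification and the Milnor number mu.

The Hessian of f at 0 has rank 1. Corank 1: A-series; mu = 2 gives A_2.

Type A_{2}, Milnor number mu = 2.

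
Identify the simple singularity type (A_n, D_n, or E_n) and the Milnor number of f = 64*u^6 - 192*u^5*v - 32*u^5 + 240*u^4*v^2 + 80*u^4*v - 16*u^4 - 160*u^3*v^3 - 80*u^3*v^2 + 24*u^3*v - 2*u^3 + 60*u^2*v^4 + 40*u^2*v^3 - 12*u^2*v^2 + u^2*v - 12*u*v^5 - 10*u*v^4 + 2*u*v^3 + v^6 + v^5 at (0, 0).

Type D_{7}, Milnor number mu = 7.

The Hessian of f at 0 is [[0, 0], [0, 0]] with rank 0, so corank 2. A Groebner basis of the Jacobian ideal J(f) in C{u,v} is {-4*u^2/3 - u*v/12 + v^4 - v^3/12, u^3, u^2*v + u^2/6 + u*v/24 + v^3/24, 2*u^2/3 + u*v^2 - u*v/12 - v^3/12}; counting standard monomials gives mu = 7. Corank 2; j^3 = -u^2*(2*u - v) has shape L^2 M (L != M), so D-series; mu = 7 gives D_7.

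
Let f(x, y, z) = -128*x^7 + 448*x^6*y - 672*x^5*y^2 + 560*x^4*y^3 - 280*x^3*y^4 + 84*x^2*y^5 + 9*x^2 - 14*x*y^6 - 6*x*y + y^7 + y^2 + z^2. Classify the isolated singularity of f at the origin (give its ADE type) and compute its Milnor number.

Type A_{6}, Milnor number mu = 6.

The Hessian of f at 0 is [[18, -6, 0], [-6, 2, 0], [0, 0, 2]] with rank 2, so corank 1. A Groebner basis of the Jacobian ideal J(f) in C{x,y,z} is {y^6, x - y/3, z}; counting standard monomials gives mu = 6. Corank 1: A-series; mu = 6 gives A_6.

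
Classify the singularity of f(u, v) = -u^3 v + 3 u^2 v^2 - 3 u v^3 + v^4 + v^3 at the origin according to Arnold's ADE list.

E_{7}

The Hessian of f at 0 has rank 0. Corank 2; j^3 = v^3 is a perfect cube, so E-series; the 4-jet and mu = 7 give E_7.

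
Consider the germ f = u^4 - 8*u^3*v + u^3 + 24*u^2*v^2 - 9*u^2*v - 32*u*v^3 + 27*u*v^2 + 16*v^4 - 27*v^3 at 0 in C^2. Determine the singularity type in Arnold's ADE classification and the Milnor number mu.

Type E6, Milnor number mu = 6.

The Hessian of f at 0 has rank 0. Corank 2; j^3 = (u - 3*v)^3 is a perfect cube, so E-series; the 4-jet and mu = 6 give E_6.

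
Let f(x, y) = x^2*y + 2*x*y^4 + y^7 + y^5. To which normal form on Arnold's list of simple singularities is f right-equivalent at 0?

The Hessian of f at 0 has rank 0. Corank 2; j^3 = x^2*y has shape L^2 M (L != M), so D-series; mu = 6 gives D_6.

D_6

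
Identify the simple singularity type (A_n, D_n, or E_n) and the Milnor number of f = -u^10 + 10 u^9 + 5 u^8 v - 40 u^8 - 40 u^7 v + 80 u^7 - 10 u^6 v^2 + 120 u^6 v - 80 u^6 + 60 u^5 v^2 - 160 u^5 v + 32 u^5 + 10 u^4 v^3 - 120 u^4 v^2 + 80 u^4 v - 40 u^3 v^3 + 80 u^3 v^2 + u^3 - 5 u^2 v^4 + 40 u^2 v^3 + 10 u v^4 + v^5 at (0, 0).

Type E_{8}, Milnor number mu = 8.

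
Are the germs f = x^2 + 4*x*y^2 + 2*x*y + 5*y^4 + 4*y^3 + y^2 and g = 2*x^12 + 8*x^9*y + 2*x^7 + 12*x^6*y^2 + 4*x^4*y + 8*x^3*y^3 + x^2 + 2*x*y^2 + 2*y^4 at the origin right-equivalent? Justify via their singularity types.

Yes.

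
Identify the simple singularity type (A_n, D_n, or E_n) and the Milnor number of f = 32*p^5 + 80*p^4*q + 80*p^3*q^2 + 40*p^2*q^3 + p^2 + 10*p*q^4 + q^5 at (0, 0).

Type A4, Milnor number mu = 4.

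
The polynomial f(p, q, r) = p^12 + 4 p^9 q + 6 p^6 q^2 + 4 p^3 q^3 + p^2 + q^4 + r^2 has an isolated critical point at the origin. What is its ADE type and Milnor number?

Type A3, Milnor number mu = 3.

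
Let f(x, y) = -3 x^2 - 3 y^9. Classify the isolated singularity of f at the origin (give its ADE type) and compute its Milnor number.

Type A_{8}, Milnor number mu = 8.

The Hessian of f at 0 has rank 1. Corank 1: A-series; mu = 8 gives A_8.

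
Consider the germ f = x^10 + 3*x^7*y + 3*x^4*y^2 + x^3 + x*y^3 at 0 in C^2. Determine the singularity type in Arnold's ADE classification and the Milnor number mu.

Type E_7, Milnor number mu = 7.

The Hessian of f at 0 is [[0, 0], [0, 0]] with rank 0, so corank 2. A Groebner basis of the Jacobian ideal J(f) in C{x,y} is {x^3, x*y^2, 3*x^2 + y^3}; counting standard monomials gives mu = 7. Corank 2; j^3 = x^3 is a perfect cube, so E-series; the 4-jet and mu = 7 give E_7.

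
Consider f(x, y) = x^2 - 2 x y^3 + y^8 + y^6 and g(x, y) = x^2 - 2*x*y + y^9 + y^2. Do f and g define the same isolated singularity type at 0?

No.

The Hessian of f at 0 is [[2, 0], [0, 0]] with rank 1, so corank 1. A Groebner basis of the Jacobian ideal J(f) in C{x,y} is {x^3, x^2*y, -x + y^3}; counting standard monomials gives mu = 7. Corank 1: A-series; mu = 7 gives A_7. The Hessian of g at 0 is [[2, -2], [-2, 2]] with rank 1, so corank 1. A Groebner basis of the Jacobian ideal J(g) in C{x,y} is {y^8, x - y}; counting standard monomials gives mu = 8. Corank 1: A-series; mu = 8 gives A_8. f is A_7 but g is A_8, hence not right-equivalent.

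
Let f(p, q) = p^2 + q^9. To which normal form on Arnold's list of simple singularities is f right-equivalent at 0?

A8

The Hessian of f at 0 is [[2, 0], [0, 0]] with rank 1, so corank 1. A Groebner basis of the Jacobian ideal J(f) in C{p,q} is {q^8, p}; counting standard monomials gives mu = 8. Corank 1: A-series; mu = 8 gives A_8.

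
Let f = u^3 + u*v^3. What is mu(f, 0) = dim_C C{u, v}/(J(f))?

7

The Hessian of f at 0 has rank 0. Corank 2; j^3 = u^3 is a perfect cube, so E-series; the 4-jet and mu = 7 give E_7.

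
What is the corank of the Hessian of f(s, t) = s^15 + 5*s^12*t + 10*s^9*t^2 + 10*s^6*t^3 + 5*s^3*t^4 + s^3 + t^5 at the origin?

2

Hessian at 0 has rank 0.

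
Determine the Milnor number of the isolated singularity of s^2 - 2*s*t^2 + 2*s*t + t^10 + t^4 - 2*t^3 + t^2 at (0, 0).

9

The Hessian of f at 0 is [[2, 2], [2, 2]] with rank 1, so corank 1. A Groebner basis of the Jacobian ideal J(f) in C{s,t} is {s^5 - 10*s^4 - 30*s^3*t - 35*s^3 - 54*s^2*t - 23*s^2 - 27*s*t - 4*s - 4*t, s^4*t + 4*s^4 + 10*s^3*t + 10*s^3 + 15*s^2*t + 6*s^2 + 7*s*t + s + t, -s + t^2 - t}; counting standard monomials gives mu = 9. Corank 1: A-series; mu = 9 gives A_9.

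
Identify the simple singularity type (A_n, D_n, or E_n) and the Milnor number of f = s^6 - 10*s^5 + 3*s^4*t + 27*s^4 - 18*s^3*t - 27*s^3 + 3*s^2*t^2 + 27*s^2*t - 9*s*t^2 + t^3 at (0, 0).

Type E_8, Milnor number mu = 8.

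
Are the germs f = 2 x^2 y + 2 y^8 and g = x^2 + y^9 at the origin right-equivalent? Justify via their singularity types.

The Hessian of f at 0 has rank 0. Corank 2; j^3 = 2*x^2*y has shape L^2 M (L != M), so D-series; mu = 9 gives D_9. The Hessian of g at 0 has rank 1. Corank 1: A-series; mu = 8 gives A_8. f is D_9 but g is A_8, hence not right-equivalent.

No.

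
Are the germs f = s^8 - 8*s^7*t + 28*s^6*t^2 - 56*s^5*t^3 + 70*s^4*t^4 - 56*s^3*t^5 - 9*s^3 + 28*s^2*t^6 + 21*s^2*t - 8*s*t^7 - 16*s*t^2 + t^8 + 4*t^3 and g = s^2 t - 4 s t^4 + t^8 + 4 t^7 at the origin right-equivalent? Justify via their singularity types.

The Hessian of f at 0 is [[0, 0], [0, 0]] with rank 0, so corank 2. A Groebner basis of the Jacobian ideal J(f) in C{s,t} is {6561*s*t/8 + t^7 - 2187*t^2/4, s*t^2 - 2*t^3/3, s^2 - 5*s*t/3 + 2*t^2/3}; counting standard monomials gives mu = 9. Corank 2; j^3 = -(s - t)*(3*s - 2*t)^2 has shape L^2 M (L != M), so D-series; mu = 9 gives D_9. The Hessian of g at 0 is [[0, 0], [0, 0]] with rank 0, so corank 2. A Groebner basis of the Jacobian ideal J(g) in C{s,t} is {s^2*t^2, -s^2*t - s^2/2 + s*t^3, -s*t/2 + t^4, s^3}; counting standard monomials gives mu = 9. Corank 2; j^3 = s^2*t has shape L^2 M (L != M), so D-series; mu = 9 gives D_9. Both have type D_9, hence right-equivalent.

Yes.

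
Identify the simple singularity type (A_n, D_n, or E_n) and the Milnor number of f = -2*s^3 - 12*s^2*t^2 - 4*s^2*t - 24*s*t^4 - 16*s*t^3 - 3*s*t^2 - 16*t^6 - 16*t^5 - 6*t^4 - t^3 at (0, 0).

Type D_4, Milnor number mu = 4.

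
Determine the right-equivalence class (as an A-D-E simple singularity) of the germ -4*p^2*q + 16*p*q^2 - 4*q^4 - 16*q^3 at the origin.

D_{5}

The Hessian of f at 0 has rank 0. Corank 2; j^3 = -4*q*(p - 2*q)^2 has shape L^2 M (L != M), so D-series; mu = 5 gives D_5.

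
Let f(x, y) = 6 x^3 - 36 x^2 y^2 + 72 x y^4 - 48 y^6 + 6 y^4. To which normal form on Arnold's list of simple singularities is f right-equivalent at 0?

E6

The Hessian of f at 0 has rank 0. Corank 2; j^3 = 6*x^3 is a perfect cube, so E-series; the 4-jet and mu = 6 give E_6.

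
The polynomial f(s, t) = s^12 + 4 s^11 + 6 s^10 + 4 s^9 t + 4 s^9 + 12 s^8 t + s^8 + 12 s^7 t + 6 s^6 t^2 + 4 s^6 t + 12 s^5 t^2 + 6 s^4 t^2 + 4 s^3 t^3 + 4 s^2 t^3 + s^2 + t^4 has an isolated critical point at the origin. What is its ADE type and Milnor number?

The Hessian of f at 0 is [[2, 0], [0, 0]] with rank 1, so corank 1. A Groebner basis of the Jacobian ideal J(f) in C{s,t} is {t^3, s}; counting standard monomials gives mu = 3. Corank 1: A-series; mu = 3 gives A_3.

Type A_3, Milnor number mu = 3.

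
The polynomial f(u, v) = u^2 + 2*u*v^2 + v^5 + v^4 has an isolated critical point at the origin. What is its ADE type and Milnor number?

The Hessian of f at 0 is [[2, 0], [0, 0]] with rank 1, so corank 1. A Groebner basis of the Jacobian ideal J(f) in C{u,v} is {u^2, u + v^2}; counting standard monomials gives mu = 4. Corank 1: A-series; mu = 4 gives A_4.

Type A_{4}, Milnor number mu = 4.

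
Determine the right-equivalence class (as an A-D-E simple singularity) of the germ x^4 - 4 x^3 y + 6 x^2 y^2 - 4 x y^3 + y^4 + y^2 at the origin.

The Hessian of f at 0 has rank 1. Corank 1: A-series; mu = 3 gives A_3.

A_3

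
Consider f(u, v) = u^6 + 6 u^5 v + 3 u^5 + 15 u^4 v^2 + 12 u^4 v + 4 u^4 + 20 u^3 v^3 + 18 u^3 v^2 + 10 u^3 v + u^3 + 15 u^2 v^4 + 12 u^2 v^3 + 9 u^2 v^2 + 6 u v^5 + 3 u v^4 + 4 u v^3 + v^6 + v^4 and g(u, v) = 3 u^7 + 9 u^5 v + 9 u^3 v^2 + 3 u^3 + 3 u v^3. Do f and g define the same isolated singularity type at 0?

The Hessian of f at 0 is [[0, 0], [0, 0]] with rank 0, so corank 2. A Groebner basis of the Jacobian ideal J(f) in C{u,v} is {u^3, u^2*v, u^2/2 + u*v^2, -3*u^2/2 + v^3}; counting standard monomials gives mu = 6. Corank 2; j^3 = u^3 is a perfect cube, so E-series; the 4-jet and mu = 6 give E_6. The Hessian of g at 0 is [[0, 0], [0, 0]] with rank 0, so corank 2. A Groebner basis of the Jacobian ideal J(g) in C{u,v} is {u^3, u*v^2, 3*u^2 + v^3}; counting standard monomials gives mu = 7. Corank 2; j^3 = 3*u^3 is a perfect cube, so E-series; the 4-jet and mu = 7 give E_7. f is E_6 but g is E_7, hence not right-equivalent.

No.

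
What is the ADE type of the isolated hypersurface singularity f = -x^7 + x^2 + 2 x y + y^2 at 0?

The Hessian of f at 0 has rank 1. Corank 1: A-series; mu = 6 gives A_6.

A_6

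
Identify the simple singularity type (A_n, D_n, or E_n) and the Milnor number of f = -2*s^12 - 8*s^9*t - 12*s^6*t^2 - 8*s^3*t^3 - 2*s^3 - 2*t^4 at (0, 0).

Type E_{6}, Milnor number mu = 6.

The Hessian of f at 0 is [[0, 0], [0, 0]] with rank 0, so corank 2. A Groebner basis of the Jacobian ideal J(f) in C{s,t} is {t^3, s^2}; counting standard monomials gives mu = 6. Corank 2; j^3 = -2*s^3 is a perfect cube, so E-series; the 4-jet and mu = 6 give E_6.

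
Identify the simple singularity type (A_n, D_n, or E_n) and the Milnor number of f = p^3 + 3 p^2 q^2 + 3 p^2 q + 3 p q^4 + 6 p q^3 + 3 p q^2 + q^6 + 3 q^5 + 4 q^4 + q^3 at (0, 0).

The Hessian of f at 0 has rank 0. Corank 2; j^3 = (p + q)^3 is a perfect cube, so E-series; the 4-jet and mu = 6 give E_6.

Type E_6, Milnor number mu = 6.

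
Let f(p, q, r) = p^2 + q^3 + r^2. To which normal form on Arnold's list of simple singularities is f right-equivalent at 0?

A_2

The Hessian of f at 0 is [[2, 0, 0], [0, 0, 0], [0, 0, 2]] with rank 2, so corank 1. A Groebner basis of the Jacobian ideal J(f) in C{p,q,r} is {q^2, p, r}; counting standard monomials gives mu = 2. Corank 1: A-series; mu = 2 gives A_2.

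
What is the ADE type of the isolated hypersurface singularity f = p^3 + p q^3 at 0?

E_{7}

The Hessian of f at 0 has rank 0. Corank 2; j^3 = p^3 is a perfect cube, so E-series; the 4-jet and mu = 7 give E_7.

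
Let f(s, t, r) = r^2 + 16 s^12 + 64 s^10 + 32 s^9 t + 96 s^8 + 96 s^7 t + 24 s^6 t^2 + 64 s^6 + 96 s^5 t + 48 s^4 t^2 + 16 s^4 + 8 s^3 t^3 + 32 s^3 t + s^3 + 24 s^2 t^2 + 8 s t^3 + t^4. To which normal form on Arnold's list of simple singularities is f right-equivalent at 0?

The Hessian of f at 0 has rank 1. Corank 2; j^3 = s^3 is a perfect cube, so E-series; the 4-jet and mu = 6 give E_6.

E6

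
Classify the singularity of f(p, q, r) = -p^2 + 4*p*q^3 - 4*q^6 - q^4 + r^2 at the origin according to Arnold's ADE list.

A_{3}

The Hessian of f at 0 is [[-2, 0, 0], [0, 0, 0], [0, 0, 2]] with rank 2, so corank 1. A Groebner basis of the Jacobian ideal J(f) in C{p,q,r} is {q^3, p, r}; counting standard monomials gives mu = 3. Corank 1: A-series; mu = 3 gives A_3.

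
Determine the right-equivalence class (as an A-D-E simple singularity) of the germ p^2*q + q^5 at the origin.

The Hessian of f at 0 has rank 0. Corank 2; j^3 = p^2*q has shape L^2 M (L != M), so D-series; mu = 6 gives D_6.

D_{6}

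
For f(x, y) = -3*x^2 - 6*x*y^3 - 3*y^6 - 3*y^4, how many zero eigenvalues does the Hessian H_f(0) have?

1

The Hessian at 0 is [[-6, 0], [0, 0]] of rank 1; hence corank 1.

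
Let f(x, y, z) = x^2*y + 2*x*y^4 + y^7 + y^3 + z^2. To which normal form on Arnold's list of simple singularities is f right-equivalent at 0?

D4

The Hessian of f at 0 has rank 1. Corank 2; j^3 = y*(x^2 + y^2) splits into three distinct lines over C (the quadratic factor has nonzero discriminant), so D_4.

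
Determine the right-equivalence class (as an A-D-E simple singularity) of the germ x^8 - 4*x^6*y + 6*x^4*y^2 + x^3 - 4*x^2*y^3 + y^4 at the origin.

E6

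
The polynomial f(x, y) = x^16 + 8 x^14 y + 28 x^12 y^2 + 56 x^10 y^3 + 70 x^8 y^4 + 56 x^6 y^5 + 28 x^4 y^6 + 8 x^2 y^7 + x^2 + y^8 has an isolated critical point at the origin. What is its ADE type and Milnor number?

The Hessian of f at 0 has rank 1. Corank 1: A-series; mu = 7 gives A_7.

Type A_{7}, Milnor number mu = 7.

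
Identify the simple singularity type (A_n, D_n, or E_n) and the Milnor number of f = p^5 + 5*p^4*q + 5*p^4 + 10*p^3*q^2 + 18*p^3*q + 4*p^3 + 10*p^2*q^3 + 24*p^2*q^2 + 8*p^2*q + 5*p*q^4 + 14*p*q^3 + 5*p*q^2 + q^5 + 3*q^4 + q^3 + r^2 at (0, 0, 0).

The Hessian of f at 0 has rank 1. Corank 2; j^3 = (p + q)*(2*p + q)^2 has shape L^2 M (L != M), so D-series; mu = 5 gives D_5.

Type D_5, Milnor number mu = 5.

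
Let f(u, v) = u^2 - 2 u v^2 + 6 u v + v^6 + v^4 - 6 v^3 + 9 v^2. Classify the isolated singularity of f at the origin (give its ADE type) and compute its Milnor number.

Type A_{5}, Milnor number mu = 5.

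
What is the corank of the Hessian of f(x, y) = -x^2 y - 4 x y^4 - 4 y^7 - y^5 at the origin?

Hessian at 0 has rank 0.

2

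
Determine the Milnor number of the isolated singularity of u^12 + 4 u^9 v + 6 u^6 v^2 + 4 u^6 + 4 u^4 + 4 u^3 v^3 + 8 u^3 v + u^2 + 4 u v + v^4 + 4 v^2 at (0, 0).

3

The Hessian of f at 0 has rank 1. Corank 1: A-series; mu = 3 gives A_3.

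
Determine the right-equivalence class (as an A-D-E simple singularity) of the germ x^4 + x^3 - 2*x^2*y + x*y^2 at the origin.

The Hessian of f at 0 is [[0, 0], [0, 0]] with rank 0, so corank 2. A Groebner basis of the Jacobian ideal J(f) in C{x,y} is {x*y^2 - x*y/4 + y^2/4, -x*y/4 + y^3 + y^2/4, x^2 - x*y}; counting standard monomials gives mu = 5. Corank 2; j^3 = x*(x - y)^2 has shape L^2 M (L != M), so D-series; mu = 5 gives D_5.

D_5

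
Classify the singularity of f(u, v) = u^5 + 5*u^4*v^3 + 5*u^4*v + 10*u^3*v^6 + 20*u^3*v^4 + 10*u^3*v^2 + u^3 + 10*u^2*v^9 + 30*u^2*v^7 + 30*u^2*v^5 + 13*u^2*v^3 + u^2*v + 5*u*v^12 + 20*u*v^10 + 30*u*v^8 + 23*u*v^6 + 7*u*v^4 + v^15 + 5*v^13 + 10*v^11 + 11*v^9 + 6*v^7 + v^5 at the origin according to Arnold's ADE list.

D_6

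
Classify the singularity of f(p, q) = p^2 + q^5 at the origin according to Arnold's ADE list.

A_4

The Hessian of f at 0 has rank 1. Corank 1: A-series; mu = 4 gives A_4.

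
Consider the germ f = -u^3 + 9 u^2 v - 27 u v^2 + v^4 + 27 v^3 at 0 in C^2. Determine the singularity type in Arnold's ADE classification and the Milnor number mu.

The Hessian of f at 0 is [[0, 0], [0, 0]] with rank 0, so corank 2. A Groebner basis of the Jacobian ideal J(f) in C{u,v} is {v^3, u^2 - 6*u*v + 9*v^2}; counting standard monomials gives mu = 6. Corank 2; j^3 = -(u - 3*v)^3 is a perfect cube, so E-series; the 4-jet and mu = 6 give E_6.

Type E6, Milnor number mu = 6.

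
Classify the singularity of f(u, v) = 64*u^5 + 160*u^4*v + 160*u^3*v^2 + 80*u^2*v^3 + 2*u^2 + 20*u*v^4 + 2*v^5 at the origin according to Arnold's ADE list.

The Hessian of f at 0 is [[4, 0], [0, 0]] with rank 1, so corank 1. A Groebner basis of the Jacobian ideal J(f) in C{u,v} is {v^4, u}; counting standard monomials gives mu = 4. Corank 1: A-series; mu = 4 gives A_4.

A_{4}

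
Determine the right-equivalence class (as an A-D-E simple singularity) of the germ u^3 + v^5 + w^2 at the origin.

E_8

The Hessian of f at 0 has rank 1. Corank 2; j^3 = u^3 is a perfect cube, so E-series; the 5-jet and mu = 8 give E_8.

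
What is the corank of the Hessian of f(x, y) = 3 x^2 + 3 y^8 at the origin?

1

Hessian at 0 has rank 1.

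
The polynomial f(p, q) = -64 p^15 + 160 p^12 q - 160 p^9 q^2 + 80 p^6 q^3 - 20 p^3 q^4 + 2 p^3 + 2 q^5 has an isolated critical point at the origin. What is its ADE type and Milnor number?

The Hessian of f at 0 has rank 0. Corank 2; j^3 = 2*p^3 is a perfect cube, so E-series; the 5-jet and mu = 8 give E_8.

Type E_{8}, Milnor number mu = 8.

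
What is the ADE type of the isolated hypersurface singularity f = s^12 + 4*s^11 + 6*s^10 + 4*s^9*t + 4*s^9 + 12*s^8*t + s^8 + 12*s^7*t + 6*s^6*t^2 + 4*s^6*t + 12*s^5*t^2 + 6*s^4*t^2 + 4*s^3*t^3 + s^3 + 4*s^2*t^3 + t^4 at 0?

The Hessian of f at 0 is [[0, 0], [0, 0]] with rank 0, so corank 2. A Groebner basis of the Jacobian ideal J(f) in C{s,t} is {t^3, s^2}; counting standard monomials gives mu = 6. Corank 2; j^3 = s^3 is a perfect cube, so E-series; the 4-jet and mu = 6 give E_6.

E_{6}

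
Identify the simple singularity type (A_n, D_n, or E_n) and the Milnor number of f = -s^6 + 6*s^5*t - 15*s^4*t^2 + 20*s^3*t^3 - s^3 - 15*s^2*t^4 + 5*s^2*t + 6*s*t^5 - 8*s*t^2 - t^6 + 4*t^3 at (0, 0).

Type D7, Milnor number mu = 7.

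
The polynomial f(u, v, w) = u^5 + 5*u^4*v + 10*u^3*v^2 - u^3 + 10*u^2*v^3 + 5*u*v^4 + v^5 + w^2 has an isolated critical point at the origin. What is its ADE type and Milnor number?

The Hessian of f at 0 has rank 1. Corank 2; j^3 = -u^3 is a perfect cube, so E-series; the 5-jet and mu = 8 give E_8.

Type E_{8}, Milnor number mu = 8.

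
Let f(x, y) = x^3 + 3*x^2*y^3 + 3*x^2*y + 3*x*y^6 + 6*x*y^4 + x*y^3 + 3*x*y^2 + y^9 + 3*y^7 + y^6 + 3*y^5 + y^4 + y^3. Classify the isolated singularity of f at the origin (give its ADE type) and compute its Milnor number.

The Hessian of f at 0 is [[0, 0], [0, 0]] with rank 0, so corank 2. A Groebner basis of the Jacobian ideal J(f) in C{x,y} is {x^3 + 3*x^2*y + 6*x^2 + 12*x*y + 6*y^2, -3*x^2 + x*y^2 - 6*x*y - 3*y^2, 3*x^2 + 6*x*y + y^3 + 3*y^2}; counting standard monomials gives mu = 7. Corank 2; j^3 = (x + y)^3 is a perfect cube, so E-series; the 4-jet and mu = 7 give E_7.

Type E_{7}, Milnor number mu = 7.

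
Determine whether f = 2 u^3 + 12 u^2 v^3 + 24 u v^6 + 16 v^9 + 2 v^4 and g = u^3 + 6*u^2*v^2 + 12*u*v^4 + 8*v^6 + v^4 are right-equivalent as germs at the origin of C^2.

Yes.

The Hessian of f at 0 has rank 0. Corank 2; j^3 = 2*u^3 is a perfect cube, so E-series; the 4-jet and mu = 6 give E_6. The Hessian of g at 0 has rank 0. Corank 2; j^3 = u^3 is a perfect cube, so E-series; the 4-jet and mu = 6 give E_6. Both have type E_6, hence right-equivalent.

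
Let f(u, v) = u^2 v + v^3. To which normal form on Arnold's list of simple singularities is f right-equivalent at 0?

D_4

The Hessian of f at 0 has rank 0. Corank 2; j^3 = v*(u^2 + v^2) splits into three distinct lines over C (the quadratic factor has nonzero discriminant), so D_4.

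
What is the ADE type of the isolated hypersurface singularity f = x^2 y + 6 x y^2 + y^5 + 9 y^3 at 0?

The Hessian of f at 0 is [[0, 0], [0, 0]] with rank 0, so corank 2. A Groebner basis of the Jacobian ideal J(f) in C{x,y} is {x^2/5 + y^4 - 9*y^2/5, x^3 + 27*y^3, x*y + 3*y^2}; counting standard monomials gives mu = 6. Corank 2; j^3 = y*(x + 3*y)^2 has shape L^2 M (L != M), so D-series; mu = 6 gives D_6.

D6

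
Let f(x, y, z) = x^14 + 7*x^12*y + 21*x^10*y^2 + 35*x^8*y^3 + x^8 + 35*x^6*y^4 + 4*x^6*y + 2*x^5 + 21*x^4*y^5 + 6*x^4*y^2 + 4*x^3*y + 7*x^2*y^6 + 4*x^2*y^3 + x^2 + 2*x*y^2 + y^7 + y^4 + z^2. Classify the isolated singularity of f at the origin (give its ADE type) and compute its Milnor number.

The Hessian of f at 0 has rank 2. Corank 1: A-series; mu = 6 gives A_6.

Type A_{6}, Milnor number mu = 6.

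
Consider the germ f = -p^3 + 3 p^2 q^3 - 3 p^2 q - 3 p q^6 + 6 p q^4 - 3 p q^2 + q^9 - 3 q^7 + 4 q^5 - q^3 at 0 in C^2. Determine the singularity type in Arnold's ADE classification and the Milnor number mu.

Type E_{8}, Milnor number mu = 8.

The Hessian of f at 0 is [[0, 0], [0, 0]] with rank 0, so corank 2. A Groebner basis of the Jacobian ideal J(f) in C{p,q} is {-p^2/2 + p*q^3 - p*q - q^2/2, q^4, p^3 - 3*p*q^2 - 2*q^3, p^2*q + 2*p*q^2 + q^3}; counting standard monomials gives mu = 8. Corank 2; j^3 = -(p + q)^3 is a perfect cube, so E-series; the 5-jet and mu = 8 give E_8.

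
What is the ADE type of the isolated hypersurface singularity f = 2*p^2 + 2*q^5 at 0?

A4

The Hessian of f at 0 has rank 1. Corank 1: A-series; mu = 4 gives A_4.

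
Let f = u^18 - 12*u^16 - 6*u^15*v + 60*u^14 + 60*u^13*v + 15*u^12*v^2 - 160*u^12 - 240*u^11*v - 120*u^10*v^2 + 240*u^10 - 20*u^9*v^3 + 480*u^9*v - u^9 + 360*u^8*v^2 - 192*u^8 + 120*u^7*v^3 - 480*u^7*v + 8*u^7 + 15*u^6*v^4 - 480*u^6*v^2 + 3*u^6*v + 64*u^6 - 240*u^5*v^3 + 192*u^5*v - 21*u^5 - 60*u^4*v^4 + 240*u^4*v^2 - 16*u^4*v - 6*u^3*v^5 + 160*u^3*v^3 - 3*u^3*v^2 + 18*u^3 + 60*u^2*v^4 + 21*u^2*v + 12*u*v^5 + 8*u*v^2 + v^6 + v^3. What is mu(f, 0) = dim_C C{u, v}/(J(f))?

7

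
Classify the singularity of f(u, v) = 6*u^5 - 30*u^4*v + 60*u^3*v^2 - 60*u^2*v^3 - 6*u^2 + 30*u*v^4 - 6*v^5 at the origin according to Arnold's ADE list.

A_4

The Hessian of f at 0 has rank 1. Corank 1: A-series; mu = 4 gives A_4.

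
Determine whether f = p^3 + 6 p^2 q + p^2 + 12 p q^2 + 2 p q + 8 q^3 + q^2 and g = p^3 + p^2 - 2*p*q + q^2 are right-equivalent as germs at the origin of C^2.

Yes.

The Hessian of f at 0 has rank 1. Corank 1: A-series; mu = 2 gives A_2. The Hessian of g at 0 has rank 1. Corank 1: A-series; mu = 2 gives A_2. Both have type A_2, hence right-equivalent.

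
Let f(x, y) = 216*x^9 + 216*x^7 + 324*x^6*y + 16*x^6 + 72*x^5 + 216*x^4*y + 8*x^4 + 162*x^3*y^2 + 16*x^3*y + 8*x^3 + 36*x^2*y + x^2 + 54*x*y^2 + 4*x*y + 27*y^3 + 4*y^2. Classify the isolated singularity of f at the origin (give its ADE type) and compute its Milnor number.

Type A_2, Milnor number mu = 2.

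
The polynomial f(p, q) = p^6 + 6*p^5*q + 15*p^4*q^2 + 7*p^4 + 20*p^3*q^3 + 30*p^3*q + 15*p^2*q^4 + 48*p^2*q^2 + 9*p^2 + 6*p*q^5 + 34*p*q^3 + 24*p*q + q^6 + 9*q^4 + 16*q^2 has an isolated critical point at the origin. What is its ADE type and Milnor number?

The Hessian of f at 0 is [[18, 24], [24, 32]] with rank 1, so corank 1. A Groebner basis of the Jacobian ideal J(f) in C{p,q} is {q^3, p + 4*q/3}; counting standard monomials gives mu = 3. Corank 1: A-series; mu = 3 gives A_3.

Type A_{3}, Milnor number mu = 3.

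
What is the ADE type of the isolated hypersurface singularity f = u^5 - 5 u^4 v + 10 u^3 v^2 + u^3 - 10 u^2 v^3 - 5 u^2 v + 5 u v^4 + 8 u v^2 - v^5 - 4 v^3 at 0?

D_{6}

The Hessian of f at 0 is [[0, 0], [0, 0]] with rank 0, so corank 2. A Groebner basis of the Jacobian ideal J(f) in C{u,v} is {-u*v/5 + v^4 + 2*v^2/5, u*v^2 - 2*v^3, u^2 - 3*u*v + 2*v^2}; counting standard monomials gives mu = 6. Corank 2; j^3 = (u - 2*v)^2*(u - v) has shape L^2 M (L != M), so D-series; mu = 6 gives D_6.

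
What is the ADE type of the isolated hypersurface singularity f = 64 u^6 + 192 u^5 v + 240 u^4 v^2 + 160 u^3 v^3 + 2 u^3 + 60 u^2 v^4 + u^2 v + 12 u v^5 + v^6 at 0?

D_{7}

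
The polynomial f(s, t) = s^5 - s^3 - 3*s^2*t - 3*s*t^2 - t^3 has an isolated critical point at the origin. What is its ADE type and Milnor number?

Type E_8, Milnor number mu = 8.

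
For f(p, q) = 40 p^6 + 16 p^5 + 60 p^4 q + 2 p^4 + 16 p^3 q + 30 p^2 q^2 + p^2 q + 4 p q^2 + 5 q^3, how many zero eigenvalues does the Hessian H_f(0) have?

2

Hessian at 0 has rank 0.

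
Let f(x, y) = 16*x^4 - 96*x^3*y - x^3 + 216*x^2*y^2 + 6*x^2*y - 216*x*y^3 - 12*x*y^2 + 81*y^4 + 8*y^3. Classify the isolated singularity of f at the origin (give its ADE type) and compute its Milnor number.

Type E6, Milnor number mu = 6.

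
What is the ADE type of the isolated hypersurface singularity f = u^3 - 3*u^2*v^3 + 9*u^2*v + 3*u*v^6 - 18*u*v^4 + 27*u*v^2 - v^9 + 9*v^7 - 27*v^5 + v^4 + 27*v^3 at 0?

E6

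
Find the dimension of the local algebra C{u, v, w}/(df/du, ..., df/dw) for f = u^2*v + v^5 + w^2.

6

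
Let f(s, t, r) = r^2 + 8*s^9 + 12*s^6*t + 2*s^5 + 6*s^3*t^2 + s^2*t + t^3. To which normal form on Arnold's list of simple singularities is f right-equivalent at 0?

The Hessian of f at 0 is [[0, 0, 0], [0, 0, 0], [0, 0, 2]] with rank 1, so corank 2. A Groebner basis of the Jacobian ideal J(f) in C{s,t,r} is {t^3, s^2 + 3*t^2, s*t, r}; counting standard monomials gives mu = 4. Corank 2; j^3 = t*(s^2 + t^2) splits into three distinct lines over C (the quadratic factor has nonzero discriminant), so D_4.

D4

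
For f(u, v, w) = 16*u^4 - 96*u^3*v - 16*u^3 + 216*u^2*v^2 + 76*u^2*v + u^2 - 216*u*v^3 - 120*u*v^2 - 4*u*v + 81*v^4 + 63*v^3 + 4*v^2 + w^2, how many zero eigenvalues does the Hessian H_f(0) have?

1

Hessian at 0 has rank 2.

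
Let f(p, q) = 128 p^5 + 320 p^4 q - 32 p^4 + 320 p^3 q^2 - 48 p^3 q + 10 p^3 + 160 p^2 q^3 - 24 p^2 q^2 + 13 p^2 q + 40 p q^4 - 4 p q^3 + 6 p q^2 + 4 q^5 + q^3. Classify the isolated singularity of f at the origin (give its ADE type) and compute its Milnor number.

Type D4, Milnor number mu = 4.

The Hessian of f at 0 has rank 0. Corank 2; j^3 = (2*p + q)*(5*p^2 + 4*p*q + q^2) splits into three distinct lines over C (the quadratic factor has nonzero discriminant), so D_4.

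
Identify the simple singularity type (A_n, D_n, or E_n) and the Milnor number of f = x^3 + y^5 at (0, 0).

Type E8, Milnor number mu = 8.

The Hessian of f at 0 has rank 0. Corank 2; j^3 = x^3 is a perfect cube, so E-series; the 5-jet and mu = 8 give E_8.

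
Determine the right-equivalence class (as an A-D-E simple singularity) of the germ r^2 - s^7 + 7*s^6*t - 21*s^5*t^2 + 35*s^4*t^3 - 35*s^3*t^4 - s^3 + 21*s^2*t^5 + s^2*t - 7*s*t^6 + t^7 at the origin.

D8

The Hessian of f at 0 has rank 1. Corank 2; j^3 = -s^2*(s - t) has shape L^2 M (L != M), so D-series; mu = 8 gives D_8.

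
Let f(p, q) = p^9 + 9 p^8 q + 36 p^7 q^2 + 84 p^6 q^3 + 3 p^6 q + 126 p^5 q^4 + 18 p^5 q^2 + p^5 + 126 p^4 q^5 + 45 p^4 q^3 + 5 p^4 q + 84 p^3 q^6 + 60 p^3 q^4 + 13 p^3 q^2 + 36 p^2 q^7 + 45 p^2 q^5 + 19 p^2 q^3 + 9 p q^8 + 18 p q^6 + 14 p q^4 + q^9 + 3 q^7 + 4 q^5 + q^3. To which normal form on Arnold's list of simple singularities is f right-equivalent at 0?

The Hessian of f at 0 has rank 0. Corank 2; j^3 = q^3 is a perfect cube, so E-series; the 5-jet and mu = 8 give E_8.

E_{8}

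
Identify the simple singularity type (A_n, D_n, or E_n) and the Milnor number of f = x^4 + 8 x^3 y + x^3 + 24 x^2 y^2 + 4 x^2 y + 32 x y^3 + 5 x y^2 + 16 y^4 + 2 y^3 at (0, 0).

Type D_5, Milnor number mu = 5.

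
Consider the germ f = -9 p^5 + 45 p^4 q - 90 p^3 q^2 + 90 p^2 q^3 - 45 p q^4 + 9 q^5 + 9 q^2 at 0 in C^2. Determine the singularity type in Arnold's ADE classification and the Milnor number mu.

Type A_{4}, Milnor number mu = 4.

The Hessian of f at 0 is [[0, 0], [0, 18]] with rank 1, so corank 1. A Groebner basis of the Jacobian ideal J(f) in C{p,q} is {p^4, q}; counting standard monomials gives mu = 4. Corank 1: A-series; mu = 4 gives A_4.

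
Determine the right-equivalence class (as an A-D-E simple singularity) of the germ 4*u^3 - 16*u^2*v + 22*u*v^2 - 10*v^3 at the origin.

D_4

The Hessian of f at 0 has rank 0. Corank 2; j^3 = 2*(u - v)*(2*u^2 - 6*u*v + 5*v^2) splits into three distinct lines over C (the quadratic factor has nonzero discriminant), so D_4.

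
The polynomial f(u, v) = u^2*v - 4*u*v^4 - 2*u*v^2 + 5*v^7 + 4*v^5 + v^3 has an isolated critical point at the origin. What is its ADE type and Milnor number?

The Hessian of f at 0 has rank 0. Corank 2; j^3 = v*(u - v)^2 has shape L^2 M (L != M), so D-series; mu = 8 gives D_8.

Type D_{8}, Milnor number mu = 8.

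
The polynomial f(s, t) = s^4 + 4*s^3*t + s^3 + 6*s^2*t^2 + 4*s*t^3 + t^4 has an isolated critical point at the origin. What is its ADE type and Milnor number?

Type E6, Milnor number mu = 6.

The Hessian of f at 0 is [[0, 0], [0, 0]] with rank 0, so corank 2. A Groebner basis of the Jacobian ideal J(f) in C{s,t} is {t^4, s*t^2 + t^3/3, s^2}; counting standard monomials gives mu = 6. Corank 2; j^3 = s^3 is a perfect cube, so E-series; the 4-jet and mu = 6 give E_6.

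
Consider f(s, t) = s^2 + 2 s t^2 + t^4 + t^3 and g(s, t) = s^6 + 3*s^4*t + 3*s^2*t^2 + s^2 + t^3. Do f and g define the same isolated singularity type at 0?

The Hessian of f at 0 is [[2, 0], [0, 0]] with rank 1, so corank 1. A Groebner basis of the Jacobian ideal J(f) in C{s,t} is {t^2, s}; counting standard monomials gives mu = 2. Corank 1: A-series; mu = 2 gives A_2. The Hessian of g at 0 is [[2, 0], [0, 0]] with rank 1, so corank 1. A Groebner basis of the Jacobian ideal J(g) in C{s,t} is {t^2, s}; counting standard monomials gives mu = 2. Corank 1: A-series; mu = 2 gives A_2. Both have type A_2, hence right-equivalent.

Yes.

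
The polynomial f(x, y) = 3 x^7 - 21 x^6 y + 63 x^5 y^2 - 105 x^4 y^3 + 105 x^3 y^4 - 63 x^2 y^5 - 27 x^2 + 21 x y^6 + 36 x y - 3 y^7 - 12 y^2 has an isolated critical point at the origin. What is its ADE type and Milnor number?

The Hessian of f at 0 has rank 1. Corank 1: A-series; mu = 6 gives A_6.

Type A_{6}, Milnor number mu = 6.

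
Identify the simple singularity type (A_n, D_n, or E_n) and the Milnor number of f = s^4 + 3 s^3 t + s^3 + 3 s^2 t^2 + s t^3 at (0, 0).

Type E_7, Milnor number mu = 7.

The Hessian of f at 0 is [[0, 0], [0, 0]] with rank 0, so corank 2. A Groebner basis of the Jacobian ideal J(f) in C{s,t} is {3*s^2 + t^4 + t^3, s^3, s^2*t - s^2 - t^3/3, 2*s^2 + s*t^2 + 2*t^3/3}; counting standard monomials gives mu = 7. Corank 2; j^3 = s^3 is a perfect cube, so E-series; the 4-jet and mu = 7 give E_7.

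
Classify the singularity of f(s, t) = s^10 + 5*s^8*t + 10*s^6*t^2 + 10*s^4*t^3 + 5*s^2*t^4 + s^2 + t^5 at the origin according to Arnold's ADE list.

The Hessian of f at 0 has rank 1. Corank 1: A-series; mu = 4 gives A_4.

A_{4}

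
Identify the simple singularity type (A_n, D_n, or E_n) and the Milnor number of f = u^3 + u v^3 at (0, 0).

The Hessian of f at 0 is [[0, 0], [0, 0]] with rank 0, so corank 2. A Groebner basis of the Jacobian ideal J(f) in C{u,v} is {u^3, u*v^2, 3*u^2 + v^3}; counting standard monomials gives mu = 7. Corank 2; j^3 = u^3 is a perfect cube, so E-series; the 4-jet and mu = 7 give E_7.

Type E_7, Milnor number mu = 7.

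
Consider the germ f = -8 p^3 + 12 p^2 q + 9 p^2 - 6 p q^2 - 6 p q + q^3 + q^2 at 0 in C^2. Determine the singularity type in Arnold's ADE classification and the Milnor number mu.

Type A2, Milnor number mu = 2.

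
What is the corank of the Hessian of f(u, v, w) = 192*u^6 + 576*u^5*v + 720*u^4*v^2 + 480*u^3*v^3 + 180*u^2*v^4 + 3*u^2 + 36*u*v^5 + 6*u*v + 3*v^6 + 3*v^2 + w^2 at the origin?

1

Hessian at 0 has rank 2.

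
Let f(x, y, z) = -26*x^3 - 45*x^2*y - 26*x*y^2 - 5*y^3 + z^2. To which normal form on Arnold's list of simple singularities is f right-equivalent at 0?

D_4

The Hessian of f at 0 has rank 1. Corank 2; j^3 = -(2*x + y)*(13*x^2 + 16*x*y + 5*y^2) splits into three distinct lines over C (the quadratic factor has nonzero discriminant), so D_4.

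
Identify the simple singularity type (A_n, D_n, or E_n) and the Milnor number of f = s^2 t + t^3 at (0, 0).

Type D_{4}, Milnor number mu = 4.

The Hessian of f at 0 has rank 0. Corank 2; j^3 = t*(s^2 + t^2) splits into three distinct lines over C (the quadratic factor has nonzero discriminant), so D_4.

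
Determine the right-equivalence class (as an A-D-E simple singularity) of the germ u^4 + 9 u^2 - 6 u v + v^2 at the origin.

The Hessian of f at 0 has rank 1. Corank 1: A-series; mu = 3 gives A_3.

A_3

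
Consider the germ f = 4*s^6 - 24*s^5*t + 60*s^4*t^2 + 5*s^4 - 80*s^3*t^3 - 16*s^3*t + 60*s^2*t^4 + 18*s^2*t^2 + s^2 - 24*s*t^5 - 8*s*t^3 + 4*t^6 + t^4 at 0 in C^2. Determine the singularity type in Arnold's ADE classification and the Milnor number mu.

The Hessian of f at 0 has rank 1. Corank 1: A-series; mu = 3 gives A_3.

Type A_3, Milnor number mu = 3.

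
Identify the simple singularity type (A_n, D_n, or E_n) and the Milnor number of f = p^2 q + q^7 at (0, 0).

Type D_8, Milnor number mu = 8.

The Hessian of f at 0 has rank 0. Corank 2; j^3 = p^2*q has shape L^2 M (L != M), so D-series; mu = 8 gives D_8.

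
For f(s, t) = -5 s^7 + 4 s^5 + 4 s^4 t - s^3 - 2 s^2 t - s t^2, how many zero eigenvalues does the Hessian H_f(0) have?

2

Hessian at 0 has rank 0.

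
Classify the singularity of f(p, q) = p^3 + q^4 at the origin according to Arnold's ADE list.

The Hessian of f at 0 has rank 0. Corank 2; j^3 = p^3 is a perfect cube, so E-series; the 4-jet and mu = 6 give E_6.

E_{6}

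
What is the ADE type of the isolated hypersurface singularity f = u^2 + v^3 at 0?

A2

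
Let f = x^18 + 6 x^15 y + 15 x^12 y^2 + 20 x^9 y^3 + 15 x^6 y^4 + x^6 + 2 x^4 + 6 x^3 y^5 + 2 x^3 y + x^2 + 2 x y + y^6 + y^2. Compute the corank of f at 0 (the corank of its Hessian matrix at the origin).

1

Hessian at 0 has rank 1.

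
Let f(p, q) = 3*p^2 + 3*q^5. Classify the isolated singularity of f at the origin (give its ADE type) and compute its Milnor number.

Type A4, Milnor number mu = 4.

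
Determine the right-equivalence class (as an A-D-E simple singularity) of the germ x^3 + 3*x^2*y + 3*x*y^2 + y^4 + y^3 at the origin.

The Hessian of f at 0 has rank 0. Corank 2; j^3 = (x + y)^3 is a perfect cube, so E-series; the 4-jet and mu = 6 give E_6.

E_6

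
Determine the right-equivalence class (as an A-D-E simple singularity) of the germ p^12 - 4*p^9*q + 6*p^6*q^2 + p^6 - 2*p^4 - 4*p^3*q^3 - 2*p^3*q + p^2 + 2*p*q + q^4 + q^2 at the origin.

The Hessian of f at 0 has rank 1. Corank 1: A-series; mu = 3 gives A_3.

A3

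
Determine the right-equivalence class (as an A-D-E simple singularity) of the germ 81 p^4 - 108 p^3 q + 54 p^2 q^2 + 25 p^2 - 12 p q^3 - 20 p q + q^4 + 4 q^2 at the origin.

A_{3}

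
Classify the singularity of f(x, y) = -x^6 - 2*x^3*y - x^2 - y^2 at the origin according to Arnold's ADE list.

The Hessian of f at 0 is [[-2, 0], [0, -2]] with rank 2, so corank 0. A Groebner basis of the Jacobian ideal J(f) in C{x,y} is {x, y}; counting standard monomials gives mu = 1. Corank 0: nondegenerate Morse point, so A_1.

A_{1}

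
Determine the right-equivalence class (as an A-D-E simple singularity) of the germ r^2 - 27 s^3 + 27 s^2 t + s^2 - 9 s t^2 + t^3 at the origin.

The Hessian of f at 0 has rank 2. Corank 1: A-series; mu = 2 gives A_2.

A2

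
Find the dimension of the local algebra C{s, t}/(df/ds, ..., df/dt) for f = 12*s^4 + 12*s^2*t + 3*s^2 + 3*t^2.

The Hessian of f at 0 is [[6, 0], [0, 6]] with rank 2, so corank 0. A Groebner basis of the Jacobian ideal J(f) in C{s,t} is {s, t}; counting standard monomials gives mu = 1. Corank 0: nondegenerate Morse point, so A_1.

1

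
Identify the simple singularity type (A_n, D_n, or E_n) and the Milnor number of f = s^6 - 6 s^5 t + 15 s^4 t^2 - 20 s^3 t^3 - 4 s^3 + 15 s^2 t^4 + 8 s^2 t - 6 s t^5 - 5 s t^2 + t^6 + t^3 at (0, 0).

The Hessian of f at 0 is [[0, 0], [0, 0]] with rank 0, so corank 2. A Groebner basis of the Jacobian ideal J(f) in C{s,t} is {32*s*t/3 + t^5 - 16*t^2/3, s*t^2 - t^3/2, s^2 - 3*s*t/2 + t^2/2}; counting standard monomials gives mu = 7. Corank 2; j^3 = -(s - t)*(2*s - t)^2 has shape L^2 M (L != M), so D-series; mu = 7 gives D_7.

Type D_{7}, Milnor number mu = 7.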